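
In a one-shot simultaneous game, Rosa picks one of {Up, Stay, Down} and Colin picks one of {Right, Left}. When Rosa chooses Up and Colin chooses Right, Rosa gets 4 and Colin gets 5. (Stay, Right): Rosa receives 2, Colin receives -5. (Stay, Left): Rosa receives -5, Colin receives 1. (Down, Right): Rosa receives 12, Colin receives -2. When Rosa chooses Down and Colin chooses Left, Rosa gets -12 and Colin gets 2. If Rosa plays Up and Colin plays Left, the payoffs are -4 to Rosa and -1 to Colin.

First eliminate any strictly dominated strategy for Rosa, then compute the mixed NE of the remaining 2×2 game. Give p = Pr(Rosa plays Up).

p = 2/5

Rosa's strategy Stay is strictly dominated by Up: 4 > 2 and -4 > -5. Eliminate Stay.
Rosa's mix must leave Colin indifferent between Right and Left.
  Colin's payoff to Right: p·5 + (1−p)·(-2) = 7p - 2
  Colin's payoff to Left: p·(-1) + (1−p)·2 = -3p + 2
  7p - 2 = -3p + 2  ⇒  10p = 4  ⇒  p = 2/5.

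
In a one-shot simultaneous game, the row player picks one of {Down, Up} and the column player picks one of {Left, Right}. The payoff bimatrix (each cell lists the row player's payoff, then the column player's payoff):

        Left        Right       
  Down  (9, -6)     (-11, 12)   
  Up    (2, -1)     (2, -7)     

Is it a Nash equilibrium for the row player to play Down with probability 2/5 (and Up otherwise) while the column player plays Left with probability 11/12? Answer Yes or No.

Given the row player's mix p = 2/5, the column player's payoff from Left is -3 but from Right is 3/5. The column player strictly prefers Right, so the column player would not mix.
So the proposed profile is not a Nash equilibrium.

No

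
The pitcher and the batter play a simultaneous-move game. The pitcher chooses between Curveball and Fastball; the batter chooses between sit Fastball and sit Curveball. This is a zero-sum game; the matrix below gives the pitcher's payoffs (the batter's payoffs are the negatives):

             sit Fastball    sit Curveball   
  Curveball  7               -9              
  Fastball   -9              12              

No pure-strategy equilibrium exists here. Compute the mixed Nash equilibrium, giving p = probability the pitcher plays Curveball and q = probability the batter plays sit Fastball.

In a mixed equilibrium the batter is indifferent between sit Fastball and sit Curveball; this condition fixes p.
  the batter's payoff from sit Fastball: p·(-7) + (1−p)·9 = -16p + 9
  the batter's payoff from sit Curveball: p·9 + (1−p)·(-12) = 21p - 12
  -16p + 9 = 21p - 12  ⇒  -37p = -21  ⇒  p = 21/37.
In a mixed equilibrium the pitcher is indifferent between Curveball and Fastball; this condition fixes q.
  the pitcher's payoff to Curveball: q·7 + (1−q)·(-9) = 16q - 9
  the pitcher's payoff to Fastball: q·(-9) + (1−q)·12 = -21q + 12
  16q - 9 = -21q + 12  ⇒  37q = 21  ⇒  q = 21/37.

p = 21/37, q = 21/37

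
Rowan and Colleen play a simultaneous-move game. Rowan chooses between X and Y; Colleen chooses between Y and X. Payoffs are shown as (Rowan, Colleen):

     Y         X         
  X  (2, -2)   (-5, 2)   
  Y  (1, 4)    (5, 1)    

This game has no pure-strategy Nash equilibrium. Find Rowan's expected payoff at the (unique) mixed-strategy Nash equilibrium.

15/11

Set Rowan's expected payoff from X equal to that from Y:
  Rowan's expected payoff from X: q·2 + (1−q)·(-5) = 7q - 5
  Rowan's expected payoff from Y: q·1 + (1−q)·5 = -4q + 5
  7q - 5 = -4q + 5  ⇒  11q = 10  ⇒  q = 10/11.
At equilibrium Rowan is indifferent across rows, so Rowan's payoff equals the payoff from X: (10/11)·2 + (1/11)·(-5) = 15/11.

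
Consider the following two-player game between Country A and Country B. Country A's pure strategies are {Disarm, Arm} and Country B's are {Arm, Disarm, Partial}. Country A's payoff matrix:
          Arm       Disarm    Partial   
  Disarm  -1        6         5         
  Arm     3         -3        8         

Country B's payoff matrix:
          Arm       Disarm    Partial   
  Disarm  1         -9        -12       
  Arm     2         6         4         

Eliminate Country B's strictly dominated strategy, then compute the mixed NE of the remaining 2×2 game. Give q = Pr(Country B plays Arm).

q = 9/13

Country B's strategy Partial is strictly dominated by Disarm: -9 > -12 and 6 > 4. Eliminate Partial.
In a mixed equilibrium Country A is indifferent between Disarm and Arm; this condition fixes q.
  Country A's expected payoff from Disarm: q·(-1) + (1−q)·6 = -7q + 6
  Country A's expected payoff from Arm: q·3 + (1−q)·(-3) = 6q - 3
  -7q + 6 = 6q - 3  ⇒  -13q = -9  ⇒  q = 9/13.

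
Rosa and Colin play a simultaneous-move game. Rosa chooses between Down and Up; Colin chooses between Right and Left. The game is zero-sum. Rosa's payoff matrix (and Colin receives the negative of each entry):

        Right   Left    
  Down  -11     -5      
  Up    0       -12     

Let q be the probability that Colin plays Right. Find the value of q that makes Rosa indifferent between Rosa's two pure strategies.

q = 7/18

In a mixed equilibrium Rosa is indifferent between Down and Up; this condition fixes q.
  Rosa's payoff from Down: q·(-11) + (1−q)·(-5) = -6q - 5
  Rosa's payoff from Up: q·0 + (1−q)·(-12) = 12q - 12
  -6q - 5 = 12q - 12  ⇒  -18q = -7  ⇒  q = 7/18.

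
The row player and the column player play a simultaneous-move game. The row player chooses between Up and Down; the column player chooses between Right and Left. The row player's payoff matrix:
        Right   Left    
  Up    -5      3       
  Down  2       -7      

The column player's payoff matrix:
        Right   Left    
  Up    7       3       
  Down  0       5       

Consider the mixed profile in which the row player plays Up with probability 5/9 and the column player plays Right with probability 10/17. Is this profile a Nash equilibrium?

Yes

Check the column player's indifference given the row player's mix p = 5/9:
  payoff from Right = 35/9; payoff from Left = 35/9 — equal.
Check the row player's indifference given the column player's mix q = 10/17:
  payoff from Up = -29/17; payoff from Down = -29/17 — equal.
Both players are indifferent, so neither can profitably deviate.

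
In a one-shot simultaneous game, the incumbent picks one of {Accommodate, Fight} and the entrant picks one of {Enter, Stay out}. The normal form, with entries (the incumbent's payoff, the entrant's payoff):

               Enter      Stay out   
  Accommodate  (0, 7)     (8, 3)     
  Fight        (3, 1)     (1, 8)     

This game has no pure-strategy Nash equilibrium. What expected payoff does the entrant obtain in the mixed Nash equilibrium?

The entrant's indifference between Enter and Stay out determines the incumbent's mixing probability p:
  the entrant's expected payoff from Enter: p·7 + (1−p)·1 = 6p + 1
  the entrant's expected payoff from Stay out: p·3 + (1−p)·8 = -5p + 8
  6p + 1 = -5p + 8  ⇒  11p = 7  ⇒  p = 7/11.
At equilibrium the entrant is indifferent across columns, so the entrant's payoff equals the payoff from Enter: (7/11)·7 + (4/11)·1 = 53/11.

53/11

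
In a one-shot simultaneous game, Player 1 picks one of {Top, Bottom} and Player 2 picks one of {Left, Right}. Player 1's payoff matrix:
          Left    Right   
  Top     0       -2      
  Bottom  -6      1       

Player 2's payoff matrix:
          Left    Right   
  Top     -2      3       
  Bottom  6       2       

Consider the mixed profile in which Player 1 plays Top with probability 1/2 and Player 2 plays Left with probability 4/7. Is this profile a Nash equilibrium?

Given Player 1's mix p = 1/2, Player 2's payoff from Left is 2 but from Right is 5/2. Player 2 strictly prefers Right, so Player 2 would not mix.
So the proposed profile is not a Nash equilibrium.

No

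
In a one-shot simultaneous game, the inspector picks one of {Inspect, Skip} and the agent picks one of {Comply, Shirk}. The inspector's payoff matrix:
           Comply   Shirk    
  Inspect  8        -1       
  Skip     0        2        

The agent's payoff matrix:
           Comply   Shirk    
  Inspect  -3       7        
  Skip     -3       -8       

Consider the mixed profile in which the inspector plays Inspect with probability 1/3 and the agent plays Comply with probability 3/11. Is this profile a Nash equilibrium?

Check the agent's indifference given the inspector's mix p = 1/3:
  payoff from Comply = -3; payoff from Shirk = -3 — equal.
Check the inspector's indifference given the agent's mix q = 3/11:
  payoff from Inspect = 16/11; payoff from Skip = 16/11 — equal.
Both players are indifferent, so neither can profitably deviate.

Yes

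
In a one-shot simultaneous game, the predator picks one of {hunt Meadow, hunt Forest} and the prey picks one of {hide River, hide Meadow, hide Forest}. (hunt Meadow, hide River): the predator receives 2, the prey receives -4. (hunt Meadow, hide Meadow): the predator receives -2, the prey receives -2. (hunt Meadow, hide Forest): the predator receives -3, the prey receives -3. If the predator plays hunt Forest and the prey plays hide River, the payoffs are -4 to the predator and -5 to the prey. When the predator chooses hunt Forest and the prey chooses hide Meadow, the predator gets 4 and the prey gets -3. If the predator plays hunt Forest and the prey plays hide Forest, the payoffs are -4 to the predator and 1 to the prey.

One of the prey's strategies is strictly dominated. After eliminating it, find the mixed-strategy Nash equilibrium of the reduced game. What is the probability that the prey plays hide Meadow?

q = 1/7

The prey's strategy hide River is strictly dominated by hide Meadow: -2 > -4 and -3 > -5. Eliminate hide River.
Set the predator's expected payoff from hunt Meadow equal to that from hunt Forest:
  the predator's payoff to hunt Meadow: q·(-2) + (1−q)·(-3) = q - 3
  the predator's payoff to hunt Forest: q·4 + (1−q)·(-4) = 8q - 4
  q - 3 = 8q - 4  ⇒  -7q = -1  ⇒  q = 1/7.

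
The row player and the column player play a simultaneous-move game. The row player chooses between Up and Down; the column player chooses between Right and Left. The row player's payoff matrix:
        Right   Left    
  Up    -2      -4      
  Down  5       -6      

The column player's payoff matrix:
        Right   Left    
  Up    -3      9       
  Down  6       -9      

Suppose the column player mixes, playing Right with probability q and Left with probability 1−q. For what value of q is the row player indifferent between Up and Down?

For the row player to be willing to mix, the row player must be indifferent between Up and Down, which pins down the column player's mix.
  the row player's payoff from Up: q·(-2) + (1−q)·(-4) = 2q - 4
  the row player's payoff from Down: q·5 + (1−q)·(-6) = 11q - 6
  2q - 4 = 11q - 6  ⇒  -9q = -2  ⇒  q = 2/9.

q = 2/9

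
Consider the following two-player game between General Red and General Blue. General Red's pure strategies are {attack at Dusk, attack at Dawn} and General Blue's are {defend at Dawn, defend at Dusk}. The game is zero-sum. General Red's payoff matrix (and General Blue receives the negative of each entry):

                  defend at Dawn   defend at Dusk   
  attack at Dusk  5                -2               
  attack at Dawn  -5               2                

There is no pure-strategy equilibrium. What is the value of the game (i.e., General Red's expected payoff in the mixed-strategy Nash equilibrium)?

v = 0

General Red's indifference between attack at Dusk and attack at Dawn determines General Blue's mixing probability q:
  General Red's payoff to attack at Dusk: q·5 + (1−q)·(-2) = 7q - 2
  General Red's payoff to attack at Dawn: q·(-5) + (1−q)·2 = -7q + 2
  7q - 2 = -7q + 2  ⇒  14q = 4  ⇒  q = 2/7.
The value is General Red's expected payoff against this mix (using attack at Dusk): (2/7)·5 + (5/7)·(-2) = 0.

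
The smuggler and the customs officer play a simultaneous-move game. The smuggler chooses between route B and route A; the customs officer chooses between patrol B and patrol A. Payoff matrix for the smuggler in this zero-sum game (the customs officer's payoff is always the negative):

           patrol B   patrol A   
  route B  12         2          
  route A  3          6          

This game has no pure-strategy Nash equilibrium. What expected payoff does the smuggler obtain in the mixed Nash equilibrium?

66/13

The smuggler's indifference between route B and route A determines the customs officer's mixing probability q:
  the smuggler's expected payoff from route B: q·12 + (1−q)·2 = 10q + 2
  the smuggler's expected payoff from route A: q·3 + (1−q)·6 = -3q + 6
  10q + 2 = -3q + 6  ⇒  13q = 4  ⇒  q = 4/13.
At equilibrium the smuggler is indifferent across rows, so the smuggler's payoff equals the payoff from route B: (4/13)·12 + (9/13)·2 = 66/13.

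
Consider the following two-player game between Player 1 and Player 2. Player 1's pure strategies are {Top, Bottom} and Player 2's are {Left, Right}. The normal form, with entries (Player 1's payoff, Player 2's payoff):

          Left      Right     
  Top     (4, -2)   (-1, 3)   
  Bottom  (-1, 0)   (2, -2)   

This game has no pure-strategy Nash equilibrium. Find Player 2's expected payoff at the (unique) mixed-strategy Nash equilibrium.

Set Player 2's expected payoff from Left equal to that from Right:
  Player 2's payoff from Left: p·(-2) + (1−p)·0 = -2p
  Player 2's payoff from Right: p·3 + (1−p)·(-2) = 5p - 2
  -2p = 5p - 2  ⇒  -7p = -2  ⇒  p = 2/7.
At equilibrium Player 2 is indifferent across columns, so Player 2's payoff equals the payoff from Left: (2/7)·(-2) + (5/7)·0 = -4/7.

-4/7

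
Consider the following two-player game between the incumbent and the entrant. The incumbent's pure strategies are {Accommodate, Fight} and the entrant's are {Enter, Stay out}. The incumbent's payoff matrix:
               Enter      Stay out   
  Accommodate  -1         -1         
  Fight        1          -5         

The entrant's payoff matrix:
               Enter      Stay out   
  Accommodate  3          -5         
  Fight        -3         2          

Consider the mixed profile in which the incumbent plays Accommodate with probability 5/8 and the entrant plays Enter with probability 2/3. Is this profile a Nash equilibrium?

No

Given the incumbent's mix p = 5/8, the entrant's payoff from Enter is 3/4 but from Stay out is -19/8. The entrant strictly prefers Enter, so the entrant would not mix.
So the proposed profile is not a Nash equilibrium.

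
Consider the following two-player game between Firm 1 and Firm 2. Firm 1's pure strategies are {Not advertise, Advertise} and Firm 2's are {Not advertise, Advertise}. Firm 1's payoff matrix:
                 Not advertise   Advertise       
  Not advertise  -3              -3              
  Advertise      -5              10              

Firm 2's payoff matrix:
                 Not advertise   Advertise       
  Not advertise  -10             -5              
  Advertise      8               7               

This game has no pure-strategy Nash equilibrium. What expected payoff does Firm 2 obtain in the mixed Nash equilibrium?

Firm 1's mix must leave Firm 2 indifferent between Not advertise and Advertise.
  Firm 2's expected payoff from Not advertise: p·(-10) + (1−p)·8 = -18p + 8
  Firm 2's expected payoff from Advertise: p·(-5) + (1−p)·7 = -12p + 7
  -18p + 8 = -12p + 7  ⇒  -6p = -1  ⇒  p = 1/6.
At equilibrium Firm 2 is indifferent across columns, so Firm 2's payoff equals the payoff from Not advertise: (1/6)·(-10) + (5/6)·8 = 5.

5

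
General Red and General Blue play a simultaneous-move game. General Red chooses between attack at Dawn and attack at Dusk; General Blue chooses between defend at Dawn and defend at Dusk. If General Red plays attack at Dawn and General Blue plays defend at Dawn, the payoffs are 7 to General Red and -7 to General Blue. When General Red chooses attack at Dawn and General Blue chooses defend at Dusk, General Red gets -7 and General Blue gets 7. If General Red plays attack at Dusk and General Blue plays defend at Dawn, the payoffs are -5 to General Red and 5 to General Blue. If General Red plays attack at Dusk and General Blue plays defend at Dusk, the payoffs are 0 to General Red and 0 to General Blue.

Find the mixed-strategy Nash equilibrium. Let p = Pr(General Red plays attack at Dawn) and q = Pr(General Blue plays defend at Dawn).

p = 5/19, q = 7/19

General Blue's indifference between defend at Dawn and defend at Dusk determines General Red's mixing probability p:
  General Blue's expected payoff from defend at Dawn: p·(-7) + (1−p)·5 = -12p + 5
  General Blue's expected payoff from defend at Dusk: p·7 + (1−p)·0 = 7p
  -12p + 5 = 7p  ⇒  -19p = -5  ⇒  p = 5/19.
For General Red to be willing to mix, General Red must be indifferent between attack at Dawn and attack at Dusk, which pins down General Blue's mix.
  General Red's expected payoff from attack at Dawn: q·7 + (1−q)·(-7) = 14q - 7
  General Red's expected payoff from attack at Dusk: q·(-5) + (1−q)·0 = -5q
  14q - 7 = -5q  ⇒  19q = 7  ⇒  q = 7/19.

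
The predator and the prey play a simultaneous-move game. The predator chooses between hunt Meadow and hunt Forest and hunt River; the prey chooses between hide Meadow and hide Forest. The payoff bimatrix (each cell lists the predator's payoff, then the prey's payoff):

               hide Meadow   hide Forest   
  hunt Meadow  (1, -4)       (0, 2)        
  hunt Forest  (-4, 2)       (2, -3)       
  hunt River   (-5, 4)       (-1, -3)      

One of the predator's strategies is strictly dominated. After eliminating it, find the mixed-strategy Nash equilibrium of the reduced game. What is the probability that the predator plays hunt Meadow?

The predator's strategy hunt River is strictly dominated by hunt Forest: -4 > -5 and 2 > -1. Eliminate hunt River.
The predator's mix must leave the prey indifferent between hide Meadow and hide Forest.
  the prey's expected payoff from hide Meadow: p·(-4) + (1−p)·2 = -6p + 2
  the prey's expected payoff from hide Forest: p·2 + (1−p)·(-3) = 5p - 3
  -6p + 2 = 5p - 3  ⇒  -11p = -5  ⇒  p = 5/11.

p = 5/11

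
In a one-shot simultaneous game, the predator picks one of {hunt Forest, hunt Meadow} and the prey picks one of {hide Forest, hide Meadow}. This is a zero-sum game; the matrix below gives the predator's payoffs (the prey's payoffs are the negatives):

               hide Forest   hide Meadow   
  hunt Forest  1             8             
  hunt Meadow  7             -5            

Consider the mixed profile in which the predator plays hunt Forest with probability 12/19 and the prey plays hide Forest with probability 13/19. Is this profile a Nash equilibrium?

Check the prey's indifference given the predator's mix p = 12/19:
  payoff from hide Forest = -61/19; payoff from hide Meadow = -61/19 — equal.
Check the predator's indifference given the prey's mix q = 13/19:
  payoff from hunt Forest = 61/19; payoff from hunt Meadow = 61/19 — equal.
Both players are indifferent, so neither can profitably deviate.

Yes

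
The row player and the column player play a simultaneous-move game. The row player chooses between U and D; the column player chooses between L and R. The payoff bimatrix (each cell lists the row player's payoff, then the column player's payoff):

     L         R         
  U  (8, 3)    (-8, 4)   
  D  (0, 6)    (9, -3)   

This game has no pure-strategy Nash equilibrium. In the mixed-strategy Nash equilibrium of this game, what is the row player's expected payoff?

72/25

For the row player to be willing to mix, the row player must be indifferent between U and D, which pins down the column player's mix.
  the row player's expected payoff from U: q·8 + (1−q)·(-8) = 16q - 8
  the row player's expected payoff from D: q·0 + (1−q)·9 = -9q + 9
  16q - 8 = -9q + 9  ⇒  25q = 17  ⇒  q = 17/25.
At equilibrium the row player is indifferent across rows, so the row player's payoff equals the payoff from U: (17/25)·8 + (8/25)·(-8) = 72/25.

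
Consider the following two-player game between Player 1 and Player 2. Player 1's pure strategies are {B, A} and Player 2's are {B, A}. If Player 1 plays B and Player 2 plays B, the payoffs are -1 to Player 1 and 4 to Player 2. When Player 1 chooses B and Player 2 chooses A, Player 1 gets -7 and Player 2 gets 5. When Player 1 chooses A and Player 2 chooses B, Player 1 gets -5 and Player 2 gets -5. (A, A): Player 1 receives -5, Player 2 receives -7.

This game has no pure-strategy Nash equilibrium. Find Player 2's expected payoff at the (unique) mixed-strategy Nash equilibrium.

1

In a mixed equilibrium Player 2 is indifferent between B and A; this condition fixes p.
  Player 2's payoff from B: p·4 + (1−p)·(-5) = 9p - 5
  Player 2's payoff from A: p·5 + (1−p)·(-7) = 12p - 7
  9p - 5 = 12p - 7  ⇒  -3p = -2  ⇒  p = 2/3.
At equilibrium Player 2 is indifferent across columns, so Player 2's payoff equals the payoff from B: (2/3)·4 + (1/3)·(-5) = 1.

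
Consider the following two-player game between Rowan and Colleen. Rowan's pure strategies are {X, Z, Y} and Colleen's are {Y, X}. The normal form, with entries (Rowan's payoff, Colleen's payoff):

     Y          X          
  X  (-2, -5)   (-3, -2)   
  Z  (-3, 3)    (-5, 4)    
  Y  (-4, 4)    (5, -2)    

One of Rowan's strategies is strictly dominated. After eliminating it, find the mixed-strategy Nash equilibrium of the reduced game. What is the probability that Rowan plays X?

p = 2/3

Rowan's strategy Z is strictly dominated by X: -2 > -3 and -3 > -5. Eliminate Z.
Rowan's mix must leave Colleen indifferent between Y and X.
  Colleen's payoff from Y: p·(-5) + (1−p)·4 = -9p + 4
  Colleen's payoff from X: p·(-2) + (1−p)·(-2) = -2
  -9p + 4 = -2  ⇒  -9p = -6  ⇒  p = 2/3.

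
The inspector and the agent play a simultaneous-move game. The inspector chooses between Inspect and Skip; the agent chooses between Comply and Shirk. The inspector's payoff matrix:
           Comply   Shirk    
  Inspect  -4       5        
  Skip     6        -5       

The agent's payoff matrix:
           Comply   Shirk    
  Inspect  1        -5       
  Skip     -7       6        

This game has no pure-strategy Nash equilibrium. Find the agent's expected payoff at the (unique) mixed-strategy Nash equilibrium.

Set the agent's expected payoff from Comply equal to that from Shirk:
  the agent's payoff from Comply: p·1 + (1−p)·(-7) = 8p - 7
  the agent's payoff from Shirk: p·(-5) + (1−p)·6 = -11p + 6
  8p - 7 = -11p + 6  ⇒  19p = 13  ⇒  p = 13/19.
At equilibrium the agent is indifferent across columns, so the agent's payoff equals the payoff from Comply: (13/19)·1 + (6/19)·(-7) = -29/19.

-29/19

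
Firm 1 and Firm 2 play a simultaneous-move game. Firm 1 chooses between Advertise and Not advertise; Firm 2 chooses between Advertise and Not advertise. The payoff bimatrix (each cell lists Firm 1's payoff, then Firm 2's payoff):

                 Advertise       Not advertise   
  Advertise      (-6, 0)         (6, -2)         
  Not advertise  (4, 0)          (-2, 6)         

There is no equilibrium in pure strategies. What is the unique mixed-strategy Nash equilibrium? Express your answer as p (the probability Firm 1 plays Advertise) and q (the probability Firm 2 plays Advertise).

p = 3/4, q = 4/9

Set Firm 2's expected payoff from Advertise equal to that from Not advertise:
  Firm 2's payoff from Advertise: p·0 + (1−p)·0 = 0
  Firm 2's payoff from Not advertise: p·(-2) + (1−p)·6 = -8p + 6
  0 = -8p + 6  ⇒  8p = 6  ⇒  p = 3/4.
Firm 1's indifference between Advertise and Not advertise determines Firm 2's mixing probability q:
  Firm 1's payoff to Advertise: q·(-6) + (1−q)·6 = -12q + 6
  Firm 1's payoff to Not advertise: q·4 + (1−q)·(-2) = 6q - 2
  -12q + 6 = 6q - 2  ⇒  -18q = -8  ⇒  q = 4/9.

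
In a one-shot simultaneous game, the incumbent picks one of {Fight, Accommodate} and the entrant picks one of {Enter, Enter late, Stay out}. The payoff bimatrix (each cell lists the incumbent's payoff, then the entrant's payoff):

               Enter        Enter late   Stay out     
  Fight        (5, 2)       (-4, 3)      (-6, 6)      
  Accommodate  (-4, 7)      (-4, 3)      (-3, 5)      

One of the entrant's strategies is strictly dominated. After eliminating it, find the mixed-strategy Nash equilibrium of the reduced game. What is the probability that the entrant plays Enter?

The entrant's strategy Enter late is strictly dominated by Stay out: 6 > 3 and 5 > 3. Eliminate Enter late.
The entrant's mix must leave the incumbent indifferent between Fight and Accommodate.
  the incumbent's expected payoff from Fight: q·5 + (1−q)·(-6) = 11q - 6
  the incumbent's expected payoff from Accommodate: q·(-4) + (1−q)·(-3) = -q - 3
  11q - 6 = -q - 3  ⇒  12q = 3  ⇒  q = 1/4.

q = 1/4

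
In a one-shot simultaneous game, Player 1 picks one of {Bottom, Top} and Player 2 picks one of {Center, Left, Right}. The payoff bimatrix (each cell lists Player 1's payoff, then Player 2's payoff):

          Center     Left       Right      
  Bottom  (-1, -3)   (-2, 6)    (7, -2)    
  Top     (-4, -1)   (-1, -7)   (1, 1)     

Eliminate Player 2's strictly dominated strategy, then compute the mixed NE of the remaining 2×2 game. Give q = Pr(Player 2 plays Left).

q = 6/7

Player 2's strategy Center is strictly dominated by Right: -2 > -3 and 1 > -1. Eliminate Center.
For Player 1 to be willing to mix, Player 1 must be indifferent between Bottom and Top, which pins down Player 2's mix.
  Player 1's payoff from Bottom: q·(-2) + (1−q)·7 = -9q + 7
  Player 1's payoff from Top: q·(-1) + (1−q)·1 = -2q + 1
  -9q + 7 = -2q + 1  ⇒  -7q = -6  ⇒  q = 6/7.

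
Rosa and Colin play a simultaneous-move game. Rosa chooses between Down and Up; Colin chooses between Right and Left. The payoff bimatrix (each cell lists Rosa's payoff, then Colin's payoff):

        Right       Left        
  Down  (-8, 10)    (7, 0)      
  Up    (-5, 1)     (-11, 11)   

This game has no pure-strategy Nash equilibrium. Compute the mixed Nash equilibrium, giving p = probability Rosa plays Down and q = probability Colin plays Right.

p = 1/2, q = 6/7

Rosa's mix must leave Colin indifferent between Right and Left.
  Colin's payoff to Right: p·10 + (1−p)·1 = 9p + 1
  Colin's payoff to Left: p·0 + (1−p)·11 = -11p + 11
  9p + 1 = -11p + 11  ⇒  20p = 10  ⇒  p = 1/2.
Rosa's indifference between Down and Up determines Colin's mixing probability q:
  Rosa's expected payoff from Down: q·(-8) + (1−q)·7 = -15q + 7
  Rosa's expected payoff from Up: q·(-5) + (1−q)·(-11) = 6q - 11
  -15q + 7 = 6q - 11  ⇒  -21q = -18  ⇒  q = 6/7.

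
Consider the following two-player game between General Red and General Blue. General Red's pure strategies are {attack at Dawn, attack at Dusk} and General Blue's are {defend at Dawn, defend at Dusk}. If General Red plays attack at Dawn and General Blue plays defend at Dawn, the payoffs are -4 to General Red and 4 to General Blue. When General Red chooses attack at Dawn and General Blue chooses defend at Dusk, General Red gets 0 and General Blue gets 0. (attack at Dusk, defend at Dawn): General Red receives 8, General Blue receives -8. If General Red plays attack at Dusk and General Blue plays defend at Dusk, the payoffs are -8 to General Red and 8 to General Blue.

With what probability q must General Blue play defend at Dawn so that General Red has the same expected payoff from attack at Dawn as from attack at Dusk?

q = 2/5

General Blue's mix must leave General Red indifferent between attack at Dawn and attack at Dusk.
  General Red's expected payoff from attack at Dawn: q·(-4) + (1−q)·0 = -4q
  General Red's expected payoff from attack at Dusk: q·8 + (1−q)·(-8) = 16q - 8
  -4q = 16q - 8  ⇒  -20q = -8  ⇒  q = 2/5.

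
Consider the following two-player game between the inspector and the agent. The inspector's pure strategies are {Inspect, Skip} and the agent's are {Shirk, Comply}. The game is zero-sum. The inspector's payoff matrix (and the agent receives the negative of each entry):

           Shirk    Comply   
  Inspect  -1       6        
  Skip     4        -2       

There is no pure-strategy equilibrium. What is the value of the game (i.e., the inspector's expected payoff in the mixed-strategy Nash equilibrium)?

Set the inspector's expected payoff from Inspect equal to that from Skip:
  the inspector's payoff to Inspect: q·(-1) + (1−q)·6 = -7q + 6
  the inspector's payoff to Skip: q·4 + (1−q)·(-2) = 6q - 2
  -7q + 6 = 6q - 2  ⇒  -13q = -8  ⇒  q = 8/13.
The value is the inspector's expected payoff against this mix (using Inspect): (8/13)·(-1) + (5/13)·6 = 22/13.

v = 22/13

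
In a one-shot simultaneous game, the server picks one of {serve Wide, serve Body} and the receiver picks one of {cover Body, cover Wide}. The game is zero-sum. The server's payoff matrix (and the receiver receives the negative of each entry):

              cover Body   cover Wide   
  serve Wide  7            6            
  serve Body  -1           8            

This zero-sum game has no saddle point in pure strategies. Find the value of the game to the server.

v = 31/5

For the server to be willing to mix, the server must be indifferent between serve Wide and serve Body, which pins down the receiver's mix.
  the server's payoff from serve Wide: q·7 + (1−q)·6 = q + 6
  the server's payoff from serve Body: q·(-1) + (1−q)·8 = -9q + 8
  q + 6 = -9q + 8  ⇒  10q = 2  ⇒  q = 1/5.
The value is the server's expected payoff against this mix (using serve Wide): (1/5)·7 + (4/5)·6 = 31/5.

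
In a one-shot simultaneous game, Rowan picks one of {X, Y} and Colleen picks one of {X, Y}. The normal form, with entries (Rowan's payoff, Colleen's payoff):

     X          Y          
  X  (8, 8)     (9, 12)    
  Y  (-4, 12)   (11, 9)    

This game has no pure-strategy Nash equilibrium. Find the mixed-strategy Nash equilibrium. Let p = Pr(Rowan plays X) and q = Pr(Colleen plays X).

p = 3/7, q = 1/7

In a mixed equilibrium Colleen is indifferent between X and Y; this condition fixes p.
  Colleen's payoff to X: p·8 + (1−p)·12 = -4p + 12
  Colleen's payoff to Y: p·12 + (1−p)·9 = 3p + 9
  -4p + 12 = 3p + 9  ⇒  -7p = -3  ⇒  p = 3/7.
Colleen's mix must leave Rowan indifferent between X and Y.
  Rowan's payoff from X: q·8 + (1−q)·9 = -q + 9
  Rowan's payoff from Y: q·(-4) + (1−q)·11 = -15q + 11
  -q + 9 = -15q + 11  ⇒  14q = 2  ⇒  q = 1/7.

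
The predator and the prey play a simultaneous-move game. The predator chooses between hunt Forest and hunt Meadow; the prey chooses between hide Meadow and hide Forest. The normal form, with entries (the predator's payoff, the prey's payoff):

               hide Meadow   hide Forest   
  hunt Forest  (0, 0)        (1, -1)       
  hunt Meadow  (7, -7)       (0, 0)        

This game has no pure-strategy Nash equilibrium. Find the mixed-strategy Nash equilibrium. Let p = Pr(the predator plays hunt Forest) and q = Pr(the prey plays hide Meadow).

The prey's indifference between hide Meadow and hide Forest determines the predator's mixing probability p:
  the prey's payoff to hide Meadow: p·0 + (1−p)·(-7) = 7p - 7
  the prey's payoff to hide Forest: p·(-1) + (1−p)·0 = -p
  7p - 7 = -p  ⇒  8p = 7  ⇒  p = 7/8.
The prey's mix must leave the predator indifferent between hunt Forest and hunt Meadow.
  the predator's payoff to hunt Forest: q·0 + (1−q)·1 = -q + 1
  the predator's payoff to hunt Meadow: q·7 + (1−q)·0 = 7q
  -q + 1 = 7q  ⇒  -8q = -1  ⇒  q = 1/8.

p = 7/8, q = 1/8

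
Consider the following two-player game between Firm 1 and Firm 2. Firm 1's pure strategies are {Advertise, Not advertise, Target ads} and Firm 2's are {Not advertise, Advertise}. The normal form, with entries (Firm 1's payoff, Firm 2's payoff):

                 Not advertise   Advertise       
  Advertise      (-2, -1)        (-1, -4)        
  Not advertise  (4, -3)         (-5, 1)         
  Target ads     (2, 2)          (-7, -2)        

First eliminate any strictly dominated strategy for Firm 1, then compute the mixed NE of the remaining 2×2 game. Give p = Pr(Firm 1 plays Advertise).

p = 4/7

Firm 1's strategy Target ads is strictly dominated by Not advertise: 4 > 2 and -5 > -7. Eliminate Target ads.
Firm 1's mix must leave Firm 2 indifferent between Not advertise and Advertise.
  Firm 2's payoff from Not advertise: p·(-1) + (1−p)·(-3) = 2p - 3
  Firm 2's payoff from Advertise: p·(-4) + (1−p)·1 = -5p + 1
  2p - 3 = -5p + 1  ⇒  7p = 4  ⇒  p = 4/7.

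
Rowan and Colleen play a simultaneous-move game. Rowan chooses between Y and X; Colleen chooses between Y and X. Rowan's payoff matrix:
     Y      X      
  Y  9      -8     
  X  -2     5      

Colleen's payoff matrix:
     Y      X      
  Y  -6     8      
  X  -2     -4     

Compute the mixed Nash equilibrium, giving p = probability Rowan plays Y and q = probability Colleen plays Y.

In a mixed equilibrium Colleen is indifferent between Y and X; this condition fixes p.
  Colleen's payoff from Y: p·(-6) + (1−p)·(-2) = -4p - 2
  Colleen's payoff from X: p·8 + (1−p)·(-4) = 12p - 4
  -4p - 2 = 12p - 4  ⇒  -16p = -2  ⇒  p = 1/8.
Colleen's mix must leave Rowan indifferent between Y and X.
  Rowan's expected payoff from Y: q·9 + (1−q)·(-8) = 17q - 8
  Rowan's expected payoff from X: q·(-2) + (1−q)·5 = -7q + 5
  17q - 8 = -7q + 5  ⇒  24q = 13  ⇒  q = 13/24.

p = 1/8, q = 13/24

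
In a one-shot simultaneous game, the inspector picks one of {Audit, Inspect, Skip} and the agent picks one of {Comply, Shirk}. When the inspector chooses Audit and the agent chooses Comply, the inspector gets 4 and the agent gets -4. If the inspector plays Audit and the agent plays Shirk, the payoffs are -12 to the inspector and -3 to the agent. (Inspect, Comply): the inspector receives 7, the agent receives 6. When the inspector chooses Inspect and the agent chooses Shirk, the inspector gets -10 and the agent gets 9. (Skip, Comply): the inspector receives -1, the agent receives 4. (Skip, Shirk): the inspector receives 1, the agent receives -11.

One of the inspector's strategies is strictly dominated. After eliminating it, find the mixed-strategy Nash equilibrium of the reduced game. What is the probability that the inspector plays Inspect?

p = 5/6

The inspector's strategy Audit is strictly dominated by Inspect: 7 > 4 and -10 > -12. Eliminate Audit.
In a mixed equilibrium the agent is indifferent between Comply and Shirk; this condition fixes p.
  the agent's expected payoff from Comply: p·6 + (1−p)·4 = 2p + 4
  the agent's expected payoff from Shirk: p·9 + (1−p)·(-11) = 20p - 11
  2p + 4 = 20p - 11  ⇒  -18p = -15  ⇒  p = 5/6.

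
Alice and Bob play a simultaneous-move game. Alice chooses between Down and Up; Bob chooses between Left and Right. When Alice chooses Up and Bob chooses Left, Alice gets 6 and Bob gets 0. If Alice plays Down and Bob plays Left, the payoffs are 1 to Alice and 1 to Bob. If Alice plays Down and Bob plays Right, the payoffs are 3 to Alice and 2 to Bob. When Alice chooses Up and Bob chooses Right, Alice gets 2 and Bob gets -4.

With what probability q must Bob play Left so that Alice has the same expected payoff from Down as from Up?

q = 1/6

Alice's indifference between Down and Up determines Bob's mixing probability q:
  Alice's payoff from Down: q·1 + (1−q)·3 = -2q + 3
  Alice's payoff from Up: q·6 + (1−q)·2 = 4q + 2
  -2q + 3 = 4q + 2  ⇒  -6q = -1  ⇒  q = 1/6.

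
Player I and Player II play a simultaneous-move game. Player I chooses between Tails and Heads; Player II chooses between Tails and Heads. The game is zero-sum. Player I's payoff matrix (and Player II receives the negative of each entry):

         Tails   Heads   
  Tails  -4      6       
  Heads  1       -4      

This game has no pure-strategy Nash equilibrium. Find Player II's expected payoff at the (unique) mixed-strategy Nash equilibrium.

For Player II to be willing to mix, Player II must be indifferent between Tails and Heads, which pins down Player I's mix.
  Player II's expected payoff from Tails: p·4 + (1−p)·(-1) = 5p - 1
  Player II's expected payoff from Heads: p·(-6) + (1−p)·4 = -10p + 4
  5p - 1 = -10p + 4  ⇒  15p = 5  ⇒  p = 1/3.
At equilibrium Player II is indifferent across columns, so Player II's payoff equals the payoff from Tails: (1/3)·4 + (2/3)·(-1) = 2/3.

2/3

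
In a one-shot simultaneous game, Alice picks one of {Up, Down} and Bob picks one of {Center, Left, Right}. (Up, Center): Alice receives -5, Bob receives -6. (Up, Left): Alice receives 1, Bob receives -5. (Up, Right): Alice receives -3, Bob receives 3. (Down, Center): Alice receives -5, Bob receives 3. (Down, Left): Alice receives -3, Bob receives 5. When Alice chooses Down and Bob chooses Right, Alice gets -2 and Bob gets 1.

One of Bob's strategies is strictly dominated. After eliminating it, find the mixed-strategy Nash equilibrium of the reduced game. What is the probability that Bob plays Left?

q = 1/5

Bob's strategy Center is strictly dominated by Left: -5 > -6 and 5 > 3. Eliminate Center.
For Alice to be willing to mix, Alice must be indifferent between Up and Down, which pins down Bob's mix.
  Alice's payoff to Up: q·1 + (1−q)·(-3) = 4q - 3
  Alice's payoff to Down: q·(-3) + (1−q)·(-2) = -q - 2
  4q - 3 = -q - 2  ⇒  5q = 1  ⇒  q = 1/5.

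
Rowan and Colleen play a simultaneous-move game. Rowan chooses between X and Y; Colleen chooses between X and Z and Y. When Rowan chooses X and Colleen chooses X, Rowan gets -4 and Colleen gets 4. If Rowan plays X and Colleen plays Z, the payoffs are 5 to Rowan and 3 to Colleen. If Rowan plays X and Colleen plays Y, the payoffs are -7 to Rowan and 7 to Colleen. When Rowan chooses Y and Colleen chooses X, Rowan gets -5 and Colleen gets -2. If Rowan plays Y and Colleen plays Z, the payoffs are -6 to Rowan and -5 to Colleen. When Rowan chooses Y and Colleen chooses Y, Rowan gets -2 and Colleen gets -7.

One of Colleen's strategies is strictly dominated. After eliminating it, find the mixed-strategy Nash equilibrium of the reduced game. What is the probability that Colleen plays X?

Colleen's strategy Z is strictly dominated by X: 4 > 3 and -2 > -5. Eliminate Z.
Set Rowan's expected payoff from X equal to that from Y:
  Rowan's expected payoff from X: q·(-4) + (1−q)·(-7) = 3q - 7
  Rowan's expected payoff from Y: q·(-5) + (1−q)·(-2) = -3q - 2
  3q - 7 = -3q - 2  ⇒  6q = 5  ⇒  q = 5/6.

q = 5/6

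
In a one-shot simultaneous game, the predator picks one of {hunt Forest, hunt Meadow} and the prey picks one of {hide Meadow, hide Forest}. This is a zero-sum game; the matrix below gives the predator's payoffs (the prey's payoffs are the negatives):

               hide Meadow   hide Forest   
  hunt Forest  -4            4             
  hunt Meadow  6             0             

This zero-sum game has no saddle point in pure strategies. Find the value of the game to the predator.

v = 12/7

The predator's indifference between hunt Forest and hunt Meadow determines the prey's mixing probability q:
  the predator's payoff to hunt Forest: q·(-4) + (1−q)·4 = -8q + 4
  the predator's payoff to hunt Meadow: q·6 + (1−q)·0 = 6q
  -8q + 4 = 6q  ⇒  -14q = -4  ⇒  q = 2/7.
The value is the predator's expected payoff against this mix (using hunt Forest): (2/7)·(-4) + (5/7)·4 = 12/7.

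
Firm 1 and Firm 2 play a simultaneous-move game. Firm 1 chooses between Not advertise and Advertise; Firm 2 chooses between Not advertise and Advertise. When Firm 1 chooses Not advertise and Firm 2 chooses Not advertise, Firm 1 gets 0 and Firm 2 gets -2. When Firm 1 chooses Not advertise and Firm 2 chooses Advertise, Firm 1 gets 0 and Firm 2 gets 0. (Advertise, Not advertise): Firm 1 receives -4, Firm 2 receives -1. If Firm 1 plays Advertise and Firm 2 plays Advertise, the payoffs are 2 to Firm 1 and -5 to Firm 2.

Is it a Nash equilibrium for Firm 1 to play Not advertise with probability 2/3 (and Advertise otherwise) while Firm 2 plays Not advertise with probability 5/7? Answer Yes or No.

No

Given Firm 2's mix q = 5/7, Firm 1's payoff from Not advertise is 0 but from Advertise is -16/7. Firm 1 strictly prefers Not advertise, so Firm 1 would not mix.
So the proposed profile is not a Nash equilibrium.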